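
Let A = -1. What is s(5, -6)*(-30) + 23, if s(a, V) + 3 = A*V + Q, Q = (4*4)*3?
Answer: -1507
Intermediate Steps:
Q = 48 (Q = 16*3 = 48)
s(a, V) = 45 - V (s(a, V) = -3 + (-V + 48) = -3 + (48 - V) = 45 - V)
s(5, -6)*(-30) + 23 = (45 - 1*(-6))*(-30) + 23 = (45 + 6)*(-30) + 23 = 51*(-30) + 23 = -1530 + 23 = -1507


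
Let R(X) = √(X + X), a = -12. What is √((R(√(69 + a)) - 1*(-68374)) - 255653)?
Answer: √(-187279 + √2*57^(¼)) ≈ 432.75*I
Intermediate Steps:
R(X) = √2*√X (R(X) = √(2*X) = √2*√X)
√((R(√(69 + a)) - 1*(-68374)) - 255653) = √((√2*√(√(69 - 12)) - 1*(-68374)) - 255653) = √((√2*√(√57) + 68374) - 255653) = √((√2*57^(¼) + 68374) - 255653) = √((68374 + √2*57^(¼)) - 255653) = √(-187279 + √2*57^(¼))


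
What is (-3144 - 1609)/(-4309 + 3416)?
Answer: 4753/893 ≈ 5.3225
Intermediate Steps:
(-3144 - 1609)/(-4309 + 3416) = -4753/(-893) = -4753*(-1/893) = 4753/893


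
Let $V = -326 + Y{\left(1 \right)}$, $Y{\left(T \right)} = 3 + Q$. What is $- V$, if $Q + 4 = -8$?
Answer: $335$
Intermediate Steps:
$Q = -12$ ($Q = -4 - 8 = -12$)
$Y{\left(T \right)} = -9$ ($Y{\left(T \right)} = 3 - 12 = -9$)
$V = -335$ ($V = -326 - 9 = -335$)
$- V = \left(-1\right) \left(-335\right) = 335$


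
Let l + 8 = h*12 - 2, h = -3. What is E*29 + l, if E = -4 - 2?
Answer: -220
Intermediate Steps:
E = -6
l = -46 (l = -8 + (-3*12 - 2) = -8 + (-36 - 2) = -8 - 38 = -46)
E*29 + l = -6*29 - 46 = -174 - 46 = -220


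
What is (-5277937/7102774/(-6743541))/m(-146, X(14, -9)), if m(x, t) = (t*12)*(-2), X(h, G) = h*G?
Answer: 107713/2955981456991584 ≈ 3.6439e-11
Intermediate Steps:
X(h, G) = G*h
m(x, t) = -24*t (m(x, t) = (12*t)*(-2) = -24*t)
(-5277937/7102774/(-6743541))/m(-146, X(14, -9)) = (-5277937/7102774/(-6743541))/((-(-216)*14)) = (-5277937*1/7102774*(-1/6743541))/((-24*(-126))) = -753991/1014682*(-1/6743541)/3024 = (107713/977507095566)*(1/3024) = 107713/2955981456991584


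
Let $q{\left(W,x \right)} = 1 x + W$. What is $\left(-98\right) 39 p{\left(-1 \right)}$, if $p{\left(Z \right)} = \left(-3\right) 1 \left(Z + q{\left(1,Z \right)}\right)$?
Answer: $-11466$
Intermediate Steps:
$q{\left(W,x \right)} = W + x$ ($q{\left(W,x \right)} = x + W = W + x$)
$p{\left(Z \right)} = -3 - 6 Z$ ($p{\left(Z \right)} = \left(-3\right) 1 \left(Z + \left(1 + Z\right)\right) = - 3 \left(1 + 2 Z\right) = -3 - 6 Z$)
$\left(-98\right) 39 p{\left(-1 \right)} = \left(-98\right) 39 \left(-3 - -6\right) = - 3822 \left(-3 + 6\right) = \left(-3822\right) 3 = -11466$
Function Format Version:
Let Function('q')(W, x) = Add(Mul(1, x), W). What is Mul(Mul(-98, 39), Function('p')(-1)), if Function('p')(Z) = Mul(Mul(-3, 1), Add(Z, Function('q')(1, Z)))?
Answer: -11466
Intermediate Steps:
Function('q')(W, x) = Add(W, x) (Function('q')(W, x) = Add(x, W) = Add(W, x))
Function('p')(Z) = Add(-3, Mul(-6, Z)) (Function('p')(Z) = Mul(Mul(-3, 1), Add(Z, Add(1, Z))) = Mul(-3, Add(1, Mul(2, Z))) = Add(-3, Mul(-6, Z)))
Mul(Mul(-98, 39), Function('p')(-1)) = Mul(Mul(-98, 39), Add(-3, Mul(-6, -1))) = Mul(-3822, Add(-3, 6)) = Mul(-3822, 3) = -11466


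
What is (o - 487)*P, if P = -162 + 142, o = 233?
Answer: 5080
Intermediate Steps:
P = -20
(o - 487)*P = (233 - 487)*(-20) = -254*(-20) = 5080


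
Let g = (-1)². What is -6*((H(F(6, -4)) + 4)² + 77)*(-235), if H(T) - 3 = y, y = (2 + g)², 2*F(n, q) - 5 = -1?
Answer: 469530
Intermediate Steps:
g = 1
F(n, q) = 2 (F(n, q) = 5/2 + (½)*(-1) = 5/2 - ½ = 2)
y = 9 (y = (2 + 1)² = 3² = 9)
H(T) = 12 (H(T) = 3 + 9 = 12)
-6*((H(F(6, -4)) + 4)² + 77)*(-235) = -6*((12 + 4)² + 77)*(-235) = -6*(16² + 77)*(-235) = -6*(256 + 77)*(-235) = -6*333*(-235) = -1998*(-235) = 469530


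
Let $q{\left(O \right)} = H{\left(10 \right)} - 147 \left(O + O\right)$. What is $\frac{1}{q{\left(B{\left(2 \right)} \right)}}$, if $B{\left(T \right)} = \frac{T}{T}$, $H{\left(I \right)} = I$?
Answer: $- \frac{1}{284} \approx -0.0035211$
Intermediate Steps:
$B{\left(T \right)} = 1$
$q{\left(O \right)} = 10 - 294 O$ ($q{\left(O \right)} = 10 - 147 \left(O + O\right) = 10 - 147 \cdot 2 O = 10 - 294 O$)
$\frac{1}{q{\left(B{\left(2 \right)} \right)}} = \frac{1}{10 - 294} = \frac{1}{-284} = - \frac{1}{284}$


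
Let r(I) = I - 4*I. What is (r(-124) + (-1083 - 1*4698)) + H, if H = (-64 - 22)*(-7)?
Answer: -4807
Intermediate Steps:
r(I) = -3*I
H = 602 (H = -86*(-7) = 602)
(r(-124) + (-1083 - 1*4698)) + H = (-3*(-124) + (-1083 - 1*4698)) + 602 = (372 + (-1083 - 4698)) + 602 = (372 - 5781) + 602 = -5409 + 602 = -4807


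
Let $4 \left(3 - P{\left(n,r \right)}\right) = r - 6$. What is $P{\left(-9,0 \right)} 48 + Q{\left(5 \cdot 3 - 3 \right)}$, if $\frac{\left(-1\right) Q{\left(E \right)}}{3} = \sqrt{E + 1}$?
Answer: $216 - 3 \sqrt{13} \approx 205.18$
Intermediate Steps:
$Q{\left(E \right)} = - 3 \sqrt{1 + E}$ ($Q{\left(E \right)} = - 3 \sqrt{E + 1} = - 3 \sqrt{1 + E}$)
$P{\left(n,r \right)} = \frac{9}{2} - \frac{r}{4}$ ($P{\left(n,r \right)} = 3 - \frac{r - 6}{4} = 3 - \frac{-6 + r}{4} = 3 - \left(- \frac{3}{2} + \frac{r}{4}\right) = \frac{9}{2} - \frac{r}{4}$)
$P{\left(-9,0 \right)} 48 + Q{\left(5 \cdot 3 - 3 \right)} = \left(\frac{9}{2} - 0\right) 48 - 3 \sqrt{1 + \left(5 \cdot 3 - 3\right)} = \left(\frac{9}{2} + 0\right) 48 - 3 \sqrt{1 + \left(15 - 3\right)} = \frac{9}{2} \cdot 48 - 3 \sqrt{1 + 12} = 216 - 3 \sqrt{13}$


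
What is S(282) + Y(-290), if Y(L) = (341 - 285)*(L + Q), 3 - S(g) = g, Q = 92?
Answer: -11367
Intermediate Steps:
S(g) = 3 - g
Y(L) = 5152 + 56*L (Y(L) = (341 - 285)*(L + 92) = 56*(92 + L) = 5152 + 56*L)
S(282) + Y(-290) = (3 - 1*282) + (5152 + 56*(-290)) = (3 - 282) + (5152 - 16240) = -279 - 11088 = -11367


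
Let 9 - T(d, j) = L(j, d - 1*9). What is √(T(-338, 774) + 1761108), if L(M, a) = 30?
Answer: √1761087 ≈ 1327.1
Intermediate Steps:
T(d, j) = -21 (T(d, j) = 9 - 1*30 = 9 - 30 = -21)
√(T(-338, 774) + 1761108) = √(-21 + 1761108) = √1761087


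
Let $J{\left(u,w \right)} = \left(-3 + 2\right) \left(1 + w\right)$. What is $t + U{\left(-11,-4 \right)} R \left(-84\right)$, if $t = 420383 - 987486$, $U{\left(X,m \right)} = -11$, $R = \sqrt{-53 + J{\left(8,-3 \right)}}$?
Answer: $-567103 + 924 i \sqrt{51} \approx -5.671 \cdot 10^{5} + 6598.7 i$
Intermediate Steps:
$J{\left(u,w \right)} = -1 - w$ ($J{\left(u,w \right)} = - (1 + w) = -1 - w$)
$R = i \sqrt{51}$ ($R = \sqrt{-53 - -2} = \sqrt{-53 + \left(-1 + 3\right)} = \sqrt{-53 + 2} = \sqrt{-51} = i \sqrt{51} \approx 7.1414 i$)
$t = -567103$ ($t = 420383 - 987486 = -567103$)
$t + U{\left(-11,-4 \right)} R \left(-84\right) = -567103 + - 11 i \sqrt{51} \left(-84\right) = -567103 + 924 i \sqrt{51}$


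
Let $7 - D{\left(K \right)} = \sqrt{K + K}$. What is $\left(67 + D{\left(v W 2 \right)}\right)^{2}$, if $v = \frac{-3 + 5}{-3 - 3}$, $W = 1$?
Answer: $\frac{16424}{3} - \frac{296 i \sqrt{3}}{3} \approx 5474.7 - 170.9 i$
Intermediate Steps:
$v = - \frac{1}{3}$ ($v = \frac{2}{-6} = 2 \left(- \frac{1}{6}\right) = - \frac{1}{3} \approx -0.33333$)
$D{\left(K \right)} = 7 - \sqrt{2} \sqrt{K}$ ($D{\left(K \right)} = 7 - \sqrt{K + K} = 7 - \sqrt{2 K} = 7 - \sqrt{2} \sqrt{K}$)
$\left(67 + D{\left(v W 2 \right)}\right)^{2} = \left(67 + \left(7 - \sqrt{2} \sqrt{\left(- \frac{1}{3}\right) 1 \cdot 2}\right)\right)^{2} = \left(67 + \left(7 - \sqrt{2} \sqrt{\left(- \frac{1}{3}\right) 2}\right)\right)^{2} = \left(67 + \left(7 - \sqrt{2} \sqrt{- \frac{2}{3}}\right)\right)^{2} = \left(67 + \left(7 - \sqrt{2} \frac{i \sqrt{6}}{3}\right)\right)^{2} = \left(67 + \left(7 - \frac{2 i \sqrt{3}}{3}\right)\right)^{2} = \left(74 - \frac{2 i \sqrt{3}}{3}\right)^{2}$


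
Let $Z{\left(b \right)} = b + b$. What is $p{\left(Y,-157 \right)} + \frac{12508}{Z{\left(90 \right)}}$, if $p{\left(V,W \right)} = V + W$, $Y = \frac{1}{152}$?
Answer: $- \frac{598531}{6840} \approx -87.505$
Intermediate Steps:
$Y = \frac{1}{152} \approx 0.0065789$
$Z{\left(b \right)} = 2 b$
$p{\left(Y,-157 \right)} + \frac{12508}{Z{\left(90 \right)}} = \left(\frac{1}{152} - 157\right) + \frac{12508}{2 \cdot 90} = - \frac{23863}{152} + \frac{12508}{180} = - \frac{23863}{152} + 12508 \cdot \frac{1}{180} = - \frac{23863}{152} + \frac{3127}{45} = - \frac{598531}{6840}$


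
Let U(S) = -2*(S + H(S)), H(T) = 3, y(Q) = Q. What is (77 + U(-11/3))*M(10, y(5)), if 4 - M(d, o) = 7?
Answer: -235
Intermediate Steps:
M(d, o) = -3 (M(d, o) = 4 - 1*7 = 4 - 7 = -3)
U(S) = -6 - 2*S (U(S) = -2*(S + 3) = -2*(3 + S) = -6 - 2*S)
(77 + U(-11/3))*M(10, y(5)) = (77 + (-6 - (-22)/3))*(-3) = (77 + (-6 - 2*(-11/3)))*(-3) = (77 + (-6 + 22/3))*(-3) = (77 + 4/3)*(-3) = (235/3)*(-3) = -235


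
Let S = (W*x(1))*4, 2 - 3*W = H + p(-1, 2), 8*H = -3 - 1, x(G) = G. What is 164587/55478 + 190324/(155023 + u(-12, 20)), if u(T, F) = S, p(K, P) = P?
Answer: 108221025293/25801208938 ≈ 4.1944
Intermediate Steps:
H = -½ (H = (-3 - 1)/8 = (⅛)*(-4) = -½ ≈ -0.50000)
W = ⅙ (W = ⅔ - (-½ + 2)/3 = ⅔ - ⅓*3/2 = ⅔ - ½ = ⅙ ≈ 0.16667)
S = ⅔ (S = ((⅙)*1)*4 = (⅙)*4 = ⅔ ≈ 0.66667)
u(T, F) = ⅔
164587/55478 + 190324/(155023 + u(-12, 20)) = 164587/55478 + 190324/(155023 + ⅔) = 164587*(1/55478) + 190324/(465071/3) = 164587/55478 + 190324*(3/465071) = 164587/55478 + 570972/465071 = 108221025293/25801208938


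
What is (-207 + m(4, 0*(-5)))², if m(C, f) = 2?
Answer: 42025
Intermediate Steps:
(-207 + m(4, 0*(-5)))² = (-207 + 2)² = (-205)² = 42025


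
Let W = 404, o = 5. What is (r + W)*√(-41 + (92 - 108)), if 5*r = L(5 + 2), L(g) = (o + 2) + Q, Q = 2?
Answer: 2029*I*√57/5 ≈ 3063.7*I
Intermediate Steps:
L(g) = 9 (L(g) = (5 + 2) + 2 = 7 + 2 = 9)
r = 9/5 (r = (⅕)*9 = 9/5 ≈ 1.8000)
(r + W)*√(-41 + (92 - 108)) = (9/5 + 404)*√(-41 + (92 - 108)) = 2029*√(-41 - 16)/5 = 2029*√(-57)/5 = 2029*(I*√57)/5 = 2029*I*√57/5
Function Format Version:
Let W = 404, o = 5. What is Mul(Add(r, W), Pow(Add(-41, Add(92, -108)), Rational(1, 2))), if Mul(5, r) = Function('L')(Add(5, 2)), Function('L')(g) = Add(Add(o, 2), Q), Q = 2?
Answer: Mul(Rational(2029, 5), I, Pow(57, Rational(1, 2))) ≈ Mul(3063.7, I)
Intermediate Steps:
Function('L')(g) = 9 (Function('L')(g) = Add(Add(5, 2), 2) = Add(7, 2) = 9)
r = Rational(9, 5) (r = Mul(Rational(1, 5), 9) = Rational(9, 5) ≈ 1.8000)
Mul(Add(r, W), Pow(Add(-41, Add(92, -108)), Rational(1, 2))) = Mul(Add(Rational(9, 5), 404), Pow(Add(-41, Add(92, -108)), Rational(1, 2))) = Mul(Rational(2029, 5), Pow(Add(-41, -16), Rational(1, 2))) = Mul(Rational(2029, 5), Pow(-57, Rational(1, 2))) = Mul(Rational(2029, 5), Mul(I, Pow(57, Rational(1, 2)))) = Mul(Rational(2029, 5), I, Pow(57, Rational(1, 2)))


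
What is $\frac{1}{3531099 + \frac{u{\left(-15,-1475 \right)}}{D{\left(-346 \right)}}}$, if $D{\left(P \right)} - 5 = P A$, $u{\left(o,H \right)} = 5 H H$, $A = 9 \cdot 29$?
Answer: $\frac{90301}{318850892674} \approx 2.8321 \cdot 10^{-7}$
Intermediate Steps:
$A = 261$
$u{\left(o,H \right)} = 5 H^{2}$
$D{\left(P \right)} = 5 + 261 P$ ($D{\left(P \right)} = 5 + P 261 = 5 + 261 P$)
$\frac{1}{3531099 + \frac{u{\left(-15,-1475 \right)}}{D{\left(-346 \right)}}} = \frac{1}{3531099 + \frac{5 \left(-1475\right)^{2}}{5 + 261 \left(-346\right)}} = \frac{1}{3531099 + \frac{5 \cdot 2175625}{5 - 90306}} = \frac{1}{3531099 + \frac{10878125}{-90301}} = \frac{1}{3531099 + 10878125 \left(- \frac{1}{90301}\right)} = \frac{1}{3531099 - \frac{10878125}{90301}} = \frac{1}{\frac{318850892674}{90301}} = \frac{90301}{318850892674}$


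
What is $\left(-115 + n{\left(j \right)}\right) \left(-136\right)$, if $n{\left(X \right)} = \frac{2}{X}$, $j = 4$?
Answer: $15572$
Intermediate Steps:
$\left(-115 + n{\left(j \right)}\right) \left(-136\right) = \left(-115 + \frac{2}{4}\right) \left(-136\right) = \left(-115 + 2 \cdot \frac{1}{4}\right) \left(-136\right) = \left(-115 + \frac{1}{2}\right) \left(-136\right) = \left(- \frac{229}{2}\right) \left(-136\right) = 15572$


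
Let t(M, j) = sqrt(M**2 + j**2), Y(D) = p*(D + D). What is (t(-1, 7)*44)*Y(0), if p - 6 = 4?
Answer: 0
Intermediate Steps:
p = 10 (p = 6 + 4 = 10)
Y(D) = 20*D (Y(D) = 10*(D + D) = 10*(2*D) = 20*D)
(t(-1, 7)*44)*Y(0) = (sqrt((-1)**2 + 7**2)*44)*(20*0) = (sqrt(1 + 49)*44)*0 = (sqrt(50)*44)*0 = ((5*sqrt(2))*44)*0 = (220*sqrt(2))*0 = 0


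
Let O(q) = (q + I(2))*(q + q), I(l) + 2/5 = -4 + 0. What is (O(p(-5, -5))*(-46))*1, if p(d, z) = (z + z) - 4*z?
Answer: -5152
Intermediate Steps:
p(d, z) = -2*z (p(d, z) = 2*z - 4*z = -2*z)
I(l) = -22/5 (I(l) = -2/5 + (-4 + 0) = -2/5 - 4 = -22/5)
O(q) = 2*q*(-22/5 + q) (O(q) = (q - 22/5)*(q + q) = (-22/5 + q)*(2*q) = 2*q*(-22/5 + q))
(O(p(-5, -5))*(-46))*1 = ((2*(-2*(-5))*(-22 + 5*(-2*(-5)))/5)*(-46))*1 = (((2/5)*10*(-22 + 5*10))*(-46))*1 = (((2/5)*10*(-22 + 50))*(-46))*1 = (((2/5)*10*28)*(-46))*1 = (112*(-46))*1 = -5152*1 = -5152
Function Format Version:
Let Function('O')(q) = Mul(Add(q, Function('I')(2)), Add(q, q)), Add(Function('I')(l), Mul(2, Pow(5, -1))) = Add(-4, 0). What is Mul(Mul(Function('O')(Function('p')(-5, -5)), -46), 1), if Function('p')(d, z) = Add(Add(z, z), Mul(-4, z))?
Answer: -5152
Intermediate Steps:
Function('p')(d, z) = Mul(-2, z) (Function('p')(d, z) = Add(Mul(2, z), Mul(-4, z)) = Mul(-2, z))
Function('I')(l) = Rational(-22, 5) (Function('I')(l) = Add(Rational(-2, 5), Add(-4, 0)) = Add(Rational(-2, 5), -4) = Rational(-22, 5))
Function('O')(q) = Mul(2, q, Add(Rational(-22, 5), q)) (Function('O')(q) = Mul(Add(q, Rational(-22, 5)), Add(q, q)) = Mul(Add(Rational(-22, 5), q), Mul(2, q)) = Mul(2, q, Add(Rational(-22, 5), q)))
Mul(Mul(Function('O')(Function('p')(-5, -5)), -46), 1) = Mul(Mul(Mul(Rational(2, 5), Mul(-2, -5), Add(-22, Mul(5, Mul(-2, -5)))), -46), 1) = Mul(Mul(Mul(Rational(2, 5), 10, Add(-22, Mul(5, 10))), -46), 1) = Mul(Mul(Mul(Rational(2, 5), 10, Add(-22, 50)), -46), 1) = Mul(Mul(Mul(Rational(2, 5), 10, 28), -46), 1) = Mul(Mul(112, -46), 1) = Mul(-5152, 1) = -5152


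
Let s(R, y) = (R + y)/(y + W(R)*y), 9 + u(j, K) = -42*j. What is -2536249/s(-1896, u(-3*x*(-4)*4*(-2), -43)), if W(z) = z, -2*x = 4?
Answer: 12933462281805/3323 ≈ 3.8921e+9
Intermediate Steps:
x = -2 (x = -½*4 = -2)
u(j, K) = -9 - 42*j
s(R, y) = (R + y)/(y + R*y)
-2536249/s(-1896, u(-3*x*(-4)*4*(-2), -43)) = -2536249*(1 - 1896)*(-9 - 42*(-3*(-2*(-4))*4)*(-2))/(-1896 + (-9 - 42*(-3*(-2*(-4))*4)*(-2))) = -2536249*(-1895*(-9 - 42*(-24*4)*(-2))/(-1896 + (-9 - 42*(-24*4)*(-2)))) = -2536249*(-1895*(-9 - 42*(-3*32)*(-2))/(-1896 + (-9 - 42*(-3*32)*(-2)))) = -2536249*(-1895*(-9 - (-4032)*(-2))/(-1896 + (-9 - (-4032)*(-2)))) = -2536249*(-1895*(-9 - 42*192)/(-1896 + (-9 - 42*192))) = -2536249*(-1895*(-9 - 8064)/(-1896 + (-9 - 8064))) = -2536249*15298335/(-1896 - 8073) = -2536249/((-1/8073*(-1/1895)*(-9969))) = -2536249/(-3323/5099445) = -2536249*(-5099445/3323) = 12933462281805/3323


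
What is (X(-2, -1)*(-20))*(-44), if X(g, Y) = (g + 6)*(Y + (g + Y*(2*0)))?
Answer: -10560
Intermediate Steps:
X(g, Y) = (6 + g)*(Y + g) (X(g, Y) = (6 + g)*(Y + (g + Y*0)) = (6 + g)*(Y + (g + 0)) = (6 + g)*(Y + g))
(X(-2, -1)*(-20))*(-44) = (((-2)² + 6*(-1) + 6*(-2) - 1*(-2))*(-20))*(-44) = ((4 - 6 - 12 + 2)*(-20))*(-44) = -12*(-20)*(-44) = 240*(-44) = -10560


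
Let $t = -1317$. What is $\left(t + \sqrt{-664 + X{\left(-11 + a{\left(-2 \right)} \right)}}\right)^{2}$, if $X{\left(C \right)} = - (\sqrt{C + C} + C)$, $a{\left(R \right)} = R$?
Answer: $\left(1317 - \sqrt{-651 - i \sqrt{26}}\right)^{2} \approx 1.7336 \cdot 10^{6} + 67201.0 i$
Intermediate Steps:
$X{\left(C \right)} = - C - \sqrt{2} \sqrt{C}$ ($X{\left(C \right)} = - (\sqrt{2 C} + C) = - (\sqrt{2} \sqrt{C} + C) = - (C + \sqrt{2} \sqrt{C}) = - C - \sqrt{2} \sqrt{C}$)
$\left(t + \sqrt{-664 + X{\left(-11 + a{\left(-2 \right)} \right)}}\right)^{2} = \left(-1317 + \sqrt{-664 - \left(-13 + \sqrt{2} \sqrt{-11 - 2}\right)}\right)^{2} = \left(-1317 + \sqrt{-664 - \left(-13 + \sqrt{2} \sqrt{-13}\right)}\right)^{2} = \left(-1317 + \sqrt{-664 + \left(13 - \sqrt{2} i \sqrt{13}\right)}\right)^{2} = \left(-1317 + \sqrt{-664 + \left(13 - i \sqrt{26}\right)}\right)^{2} = \left(-1317 + \sqrt{-651 - i \sqrt{26}}\right)^{2}$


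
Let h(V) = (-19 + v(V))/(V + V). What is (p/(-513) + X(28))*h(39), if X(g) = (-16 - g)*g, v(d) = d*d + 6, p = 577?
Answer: -36690394/1539 ≈ -23840.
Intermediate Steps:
v(d) = 6 + d**2 (v(d) = d**2 + 6 = 6 + d**2)
h(V) = (-13 + V**2)/(2*V) (h(V) = (-19 + (6 + V**2))/(V + V) = (-13 + V**2)/((2*V)) = (-13 + V**2)*(1/(2*V)) = (-13 + V**2)/(2*V))
X(g) = g*(-16 - g)
(p/(-513) + X(28))*h(39) = (577/(-513) - 1*28*(16 + 28))*((1/2)*(-13 + 39**2)/39) = (577*(-1/513) - 1*28*44)*((1/2)*(1/39)*(-13 + 1521)) = (-577/513 - 1232)*((1/2)*(1/39)*1508) = -632593/513*58/3 = -36690394/1539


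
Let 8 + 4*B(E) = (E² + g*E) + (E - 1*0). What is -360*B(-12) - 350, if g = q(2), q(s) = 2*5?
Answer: -710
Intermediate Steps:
q(s) = 10
g = 10
B(E) = -2 + E²/4 + 11*E/4 (B(E) = -2 + ((E² + 10*E) + (E - 1*0))/4 = -2 + ((E² + 10*E) + (E + 0))/4 = -2 + ((E² + 10*E) + E)/4 = -2 + (E² + 11*E)/4 = -2 + (E²/4 + 11*E/4) = -2 + E²/4 + 11*E/4)
-360*B(-12) - 350 = -360*(-2 + (¼)*(-12)² + (11/4)*(-12)) - 350 = -360*(-2 + (¼)*144 - 33) - 350 = -360*(-2 + 36 - 33) - 350 = -360*1 - 350 = -360 - 350 = -710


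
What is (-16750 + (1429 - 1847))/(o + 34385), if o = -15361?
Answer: -37/41 ≈ -0.90244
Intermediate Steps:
(-16750 + (1429 - 1847))/(o + 34385) = (-16750 + (1429 - 1847))/(-15361 + 34385) = (-16750 - 418)/19024 = -17168*1/19024 = -37/41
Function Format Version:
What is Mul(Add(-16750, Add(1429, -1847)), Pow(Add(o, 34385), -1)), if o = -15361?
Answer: Rational(-37, 41) ≈ -0.90244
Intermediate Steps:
Mul(Add(-16750, Add(1429, -1847)), Pow(Add(o, 34385), -1)) = Mul(Add(-16750, Add(1429, -1847)), Pow(Add(-15361, 34385), -1)) = Mul(Add(-16750, -418), Pow(19024, -1)) = Mul(-17168, Rational(1, 19024)) = Rational(-37, 41)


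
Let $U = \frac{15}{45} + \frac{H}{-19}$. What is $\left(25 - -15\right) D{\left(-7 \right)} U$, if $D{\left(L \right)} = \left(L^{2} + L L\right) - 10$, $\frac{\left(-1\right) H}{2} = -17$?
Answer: $- \frac{292160}{57} \approx -5125.6$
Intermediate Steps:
$H = 34$ ($H = \left(-2\right) \left(-17\right) = 34$)
$D{\left(L \right)} = -10 + 2 L^{2}$ ($D{\left(L \right)} = \left(L^{2} + L^{2}\right) - 10 = 2 L^{2} - 10 = -10 + 2 L^{2}$)
$U = - \frac{83}{57}$ ($U = \frac{15}{45} + \frac{34}{-19} = 15 \cdot \frac{1}{45} + 34 \left(- \frac{1}{19}\right) = \frac{1}{3} - \frac{34}{19} = - \frac{83}{57} \approx -1.4561$)
$\left(25 - -15\right) D{\left(-7 \right)} U = \left(25 - -15\right) \left(-10 + 2 \left(-7\right)^{2}\right) \left(- \frac{83}{57}\right) = \left(25 + 15\right) \left(-10 + 2 \cdot 49\right) \left(- \frac{83}{57}\right) = 40 \left(-10 + 98\right) \left(- \frac{83}{57}\right) = 40 \cdot 88 \left(- \frac{83}{57}\right) = 3520 \left(- \frac{83}{57}\right) = - \frac{292160}{57}$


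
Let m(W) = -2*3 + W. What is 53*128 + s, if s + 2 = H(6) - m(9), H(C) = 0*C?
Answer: 6779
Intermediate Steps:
m(W) = -6 + W
H(C) = 0
s = -5 (s = -2 + (0 - (-6 + 9)) = -2 + (0 - 1*3) = -2 + (0 - 3) = -2 - 3 = -5)
53*128 + s = 53*128 - 5 = 6784 - 5 = 6779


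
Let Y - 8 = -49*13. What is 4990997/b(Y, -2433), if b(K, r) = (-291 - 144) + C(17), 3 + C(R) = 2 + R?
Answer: -4990997/419 ≈ -11912.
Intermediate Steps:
C(R) = -1 + R (C(R) = -3 + (2 + R) = -1 + R)
Y = -629 (Y = 8 - 49*13 = 8 - 637 = -629)
b(K, r) = -419 (b(K, r) = (-291 - 144) + (-1 + 17) = -435 + 16 = -419)
4990997/b(Y, -2433) = 4990997/(-419) = 4990997*(-1/419) = -4990997/419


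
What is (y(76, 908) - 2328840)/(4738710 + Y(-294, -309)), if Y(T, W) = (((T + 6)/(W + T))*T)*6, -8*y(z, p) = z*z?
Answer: -78040327/158718561 ≈ -0.49169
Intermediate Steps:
y(z, p) = -z²/8 (y(z, p) = -z*z/8 = -z²/8)
Y(T, W) = 6*T*(6 + T)/(T + W) (Y(T, W) = (((6 + T)/(T + W))*T)*6 = (T*(6 + T)/(T + W))*6 = 6*T*(6 + T)/(T + W))
(y(76, 908) - 2328840)/(4738710 + Y(-294, -309)) = (-⅛*76² - 2328840)/(4738710 + 6*(-294)*(6 - 294)/(-294 - 309)) = (-⅛*5776 - 2328840)/(4738710 + 6*(-294)*(-288)/(-603)) = (-722 - 2328840)/(4738710 + 6*(-294)*(-1/603)*(-288)) = -2329562/(4738710 - 56448/67) = -2329562/317437122/67 = -2329562*67/317437122 = -78040327/158718561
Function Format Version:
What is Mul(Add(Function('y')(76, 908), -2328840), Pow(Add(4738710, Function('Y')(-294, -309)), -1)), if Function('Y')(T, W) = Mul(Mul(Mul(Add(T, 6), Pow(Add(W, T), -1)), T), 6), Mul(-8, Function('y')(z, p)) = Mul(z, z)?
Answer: Rational(-78040327, 158718561) ≈ -0.49169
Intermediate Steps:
Function('y')(z, p) = Mul(Rational(-1, 8), Pow(z, 2)) (Function('y')(z, p) = Mul(Rational(-1, 8), Mul(z, z)) = Mul(Rational(-1, 8), Pow(z, 2)))
Function('Y')(T, W) = Mul(6, T, Pow(Add(T, W), -1), Add(6, T)) (Function('Y')(T, W) = Mul(Mul(Mul(Add(6, T), Pow(Add(T, W), -1)), T), 6) = Mul(Mul(Mul(Pow(Add(T, W), -1), Add(6, T)), T), 6) = Mul(Mul(T, Pow(Add(T, W), -1), Add(6, T)), 6) = Mul(6, T, Pow(Add(T, W), -1), Add(6, T)))
Mul(Add(Function('y')(76, 908), -2328840), Pow(Add(4738710, Function('Y')(-294, -309)), -1)) = Mul(Add(Mul(Rational(-1, 8), Pow(76, 2)), -2328840), Pow(Add(4738710, Mul(6, -294, Pow(Add(-294, -309), -1), Add(6, -294))), -1)) = Mul(Add(Mul(Rational(-1, 8), 5776), -2328840), Pow(Add(4738710, Mul(6, -294, Pow(-603, -1), -288)), -1)) = Mul(Add(-722, -2328840), Pow(Add(4738710, Mul(6, -294, Rational(-1, 603), -288)), -1)) = Mul(-2329562, Pow(Add(4738710, Rational(-56448, 67)), -1)) = Mul(-2329562, Pow(Rational(317437122, 67), -1)) = Mul(-2329562, Rational(67, 317437122)) = Rational(-78040327, 158718561)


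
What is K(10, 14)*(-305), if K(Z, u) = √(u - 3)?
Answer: -305*√11 ≈ -1011.6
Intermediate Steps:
K(Z, u) = √(-3 + u)
K(10, 14)*(-305) = √(-3 + 14)*(-305) = √11*(-305) = -305*√11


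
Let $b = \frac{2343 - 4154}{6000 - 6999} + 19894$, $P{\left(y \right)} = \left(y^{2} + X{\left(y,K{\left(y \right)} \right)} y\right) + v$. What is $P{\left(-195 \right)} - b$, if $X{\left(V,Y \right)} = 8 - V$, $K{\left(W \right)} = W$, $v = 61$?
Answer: $- \frac{21373418}{999} \approx -21395.0$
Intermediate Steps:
$P{\left(y \right)} = 61 + y^{2} + y \left(8 - y\right)$ ($P{\left(y \right)} = \left(y^{2} + \left(8 - y\right) y\right) + 61 = \left(y^{2} + y \left(8 - y\right)\right) + 61 = 61 + y^{2} + y \left(8 - y\right)$)
$b = \frac{19875917}{999}$ ($b = - \frac{1811}{-999} + 19894 = \left(-1811\right) \left(- \frac{1}{999}\right) + 19894 = \frac{1811}{999} + 19894 = \frac{19875917}{999} \approx 19896.0$)
$P{\left(-195 \right)} - b = \left(61 + 8 \left(-195\right)\right) - \frac{19875917}{999} = \left(61 - 1560\right) - \frac{19875917}{999} = -1499 - \frac{19875917}{999} = - \frac{21373418}{999}$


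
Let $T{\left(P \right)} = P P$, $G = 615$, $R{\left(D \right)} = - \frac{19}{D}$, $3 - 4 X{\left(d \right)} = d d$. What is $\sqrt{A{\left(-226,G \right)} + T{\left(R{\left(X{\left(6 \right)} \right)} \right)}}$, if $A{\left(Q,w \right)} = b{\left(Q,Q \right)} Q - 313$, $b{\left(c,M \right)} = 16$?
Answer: $\frac{i \sqrt{4272905}}{33} \approx 62.639 i$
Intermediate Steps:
$X{\left(d \right)} = \frac{3}{4} - \frac{d^{2}}{4}$ ($X{\left(d \right)} = \frac{3}{4} - \frac{d d}{4} = \frac{3}{4} - \frac{d^{2}}{4}$)
$T{\left(P \right)} = P^{2}$
$A{\left(Q,w \right)} = -313 + 16 Q$ ($A{\left(Q,w \right)} = 16 Q - 313 = -313 + 16 Q$)
$\sqrt{A{\left(-226,G \right)} + T{\left(R{\left(X{\left(6 \right)} \right)} \right)}} = \sqrt{\left(-313 + 16 \left(-226\right)\right) + \left(- \frac{19}{\frac{3}{4} - \frac{6^{2}}{4}}\right)^{2}} = \sqrt{\left(-313 - 3616\right) + \left(- \frac{19}{\frac{3}{4} - 9}\right)^{2}} = \sqrt{-3929 + \left(- \frac{19}{\frac{3}{4} - 9}\right)^{2}} = \sqrt{-3929 + \left(- \frac{19}{- \frac{33}{4}}\right)^{2}} = \sqrt{-3929 + \left(\left(-19\right) \left(- \frac{4}{33}\right)\right)^{2}} = \sqrt{-3929 + \left(\frac{76}{33}\right)^{2}} = \sqrt{-3929 + \frac{5776}{1089}} = \sqrt{- \frac{4272905}{1089}} = \frac{i \sqrt{4272905}}{33}$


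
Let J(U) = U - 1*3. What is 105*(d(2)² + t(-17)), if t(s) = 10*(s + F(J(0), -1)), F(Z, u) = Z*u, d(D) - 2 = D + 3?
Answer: -9555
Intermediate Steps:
J(U) = -3 + U (J(U) = U - 3 = -3 + U)
d(D) = 5 + D (d(D) = 2 + (D + 3) = 2 + (3 + D) = 5 + D)
t(s) = 30 + 10*s (t(s) = 10*(s + (-3 + 0)*(-1)) = 10*(s - 3*(-1)) = 10*(s + 3) = 10*(3 + s) = 30 + 10*s)
105*(d(2)² + t(-17)) = 105*((5 + 2)² + (30 + 10*(-17))) = 105*(7² + (30 - 170)) = 105*(49 - 140) = 105*(-91) = -9555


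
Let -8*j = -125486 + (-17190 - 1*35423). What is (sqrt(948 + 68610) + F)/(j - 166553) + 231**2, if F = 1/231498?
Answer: 7129668033682421/133611964425 - 8*sqrt(69558)/1154325 ≈ 53361.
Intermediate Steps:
F = 1/231498 ≈ 4.3197e-6
j = 178099/8 (j = -(-125486 + (-17190 - 1*35423))/8 = -(-125486 + (-17190 - 35423))/8 = -(-125486 - 52613)/8 = -1/8*(-178099) = 178099/8 ≈ 22262.)
(sqrt(948 + 68610) + F)/(j - 166553) + 231**2 = (sqrt(948 + 68610) + 1/231498)/(178099/8 - 166553) + 231**2 = (sqrt(69558) + 1/231498)/(-1154325/8) + 53361 = (1/231498 + sqrt(69558))*(-8/1154325) + 53361 = (-4/133611964425 - 8*sqrt(69558)/1154325) + 53361 = 7129668033682421/133611964425 - 8*sqrt(69558)/1154325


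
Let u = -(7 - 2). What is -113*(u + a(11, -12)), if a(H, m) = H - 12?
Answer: 678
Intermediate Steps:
a(H, m) = -12 + H
u = -5 (u = -1*5 = -5)
-113*(u + a(11, -12)) = -113*(-5 + (-12 + 11)) = -113*(-5 - 1) = -113*(-6) = 678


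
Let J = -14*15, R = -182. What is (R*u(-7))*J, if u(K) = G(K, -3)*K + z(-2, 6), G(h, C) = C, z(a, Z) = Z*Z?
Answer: 2178540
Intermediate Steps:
z(a, Z) = Z²
J = -210
u(K) = 36 - 3*K (u(K) = -3*K + 6² = -3*K + 36 = 36 - 3*K)
(R*u(-7))*J = -182*(36 - 3*(-7))*(-210) = -182*(36 + 21)*(-210) = -182*57*(-210) = -10374*(-210) = 2178540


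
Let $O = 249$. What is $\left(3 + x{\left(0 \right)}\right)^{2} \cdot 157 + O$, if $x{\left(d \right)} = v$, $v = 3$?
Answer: $5901$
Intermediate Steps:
$x{\left(d \right)} = 3$
$\left(3 + x{\left(0 \right)}\right)^{2} \cdot 157 + O = \left(3 + 3\right)^{2} \cdot 157 + 249 = 6^{2} \cdot 157 + 249 = 36 \cdot 157 + 249 = 5652 + 249 = 5901$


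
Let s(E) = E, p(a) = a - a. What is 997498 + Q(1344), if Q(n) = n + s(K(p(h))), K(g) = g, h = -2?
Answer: 998842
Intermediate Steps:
p(a) = 0
Q(n) = n (Q(n) = n + 0 = n)
997498 + Q(1344) = 997498 + 1344 = 998842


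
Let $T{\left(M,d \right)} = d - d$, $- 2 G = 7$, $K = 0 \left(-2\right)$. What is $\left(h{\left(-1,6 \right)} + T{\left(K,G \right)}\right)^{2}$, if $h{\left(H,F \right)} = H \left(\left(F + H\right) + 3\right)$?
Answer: $64$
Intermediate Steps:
$K = 0$
$h{\left(H,F \right)} = H \left(3 + F + H\right)$
$G = - \frac{7}{2}$ ($G = \left(- \frac{1}{2}\right) 7 = - \frac{7}{2} \approx -3.5$)
$T{\left(M,d \right)} = 0$
$\left(h{\left(-1,6 \right)} + T{\left(K,G \right)}\right)^{2} = \left(- (3 + 6 - 1) + 0\right)^{2} = \left(\left(-1\right) 8 + 0\right)^{2} = \left(-8 + 0\right)^{2} = \left(-8\right)^{2} = 64$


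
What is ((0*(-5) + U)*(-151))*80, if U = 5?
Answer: -60400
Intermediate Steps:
((0*(-5) + U)*(-151))*80 = ((0*(-5) + 5)*(-151))*80 = ((0 + 5)*(-151))*80 = (5*(-151))*80 = -755*80 = -60400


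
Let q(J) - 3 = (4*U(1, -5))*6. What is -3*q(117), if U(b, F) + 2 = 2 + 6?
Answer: -441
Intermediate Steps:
U(b, F) = 6 (U(b, F) = -2 + (2 + 6) = -2 + 8 = 6)
q(J) = 147 (q(J) = 3 + (4*6)*6 = 3 + 24*6 = 3 + 144 = 147)
-3*q(117) = -3*147 = -441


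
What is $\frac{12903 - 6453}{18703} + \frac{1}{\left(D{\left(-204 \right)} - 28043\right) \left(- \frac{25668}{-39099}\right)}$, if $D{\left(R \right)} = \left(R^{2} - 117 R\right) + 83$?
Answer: $\frac{35102554661}{101774544048} \approx 0.3449$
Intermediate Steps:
$D{\left(R \right)} = 83 + R^{2} - 117 R$
$\frac{12903 - 6453}{18703} + \frac{1}{\left(D{\left(-204 \right)} - 28043\right) \left(- \frac{25668}{-39099}\right)} = \frac{12903 - 6453}{18703} + \frac{1}{\left(\left(83 + \left(-204\right)^{2} - -23868\right) - 28043\right) \left(- \frac{25668}{-39099}\right)} = \left(12903 - 6453\right) \frac{1}{18703} + \frac{1}{\left(\left(83 + 41616 + 23868\right) - 28043\right) \left(\left(-25668\right) \left(- \frac{1}{39099}\right)\right)} = 6450 \cdot \frac{1}{18703} + \frac{1}{\left(65567 - 28043\right) \frac{8556}{13033}} = \frac{6450}{18703} + \frac{1}{37524} \cdot \frac{13033}{8556} = \frac{6450}{18703} + \frac{13033}{321055344} = \frac{35102554661}{101774544048}$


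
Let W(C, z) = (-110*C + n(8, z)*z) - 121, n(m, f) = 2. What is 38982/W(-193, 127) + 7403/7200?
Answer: 146273563/51271200 ≈ 2.8529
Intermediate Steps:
W(C, z) = -121 - 110*C + 2*z (W(C, z) = (-110*C + 2*z) - 121 = -121 - 110*C + 2*z)
38982/W(-193, 127) + 7403/7200 = 38982/(-121 - 110*(-193) + 2*127) + 7403/7200 = 38982/(-121 + 21230 + 254) + 7403*(1/7200) = 38982/21363 + 7403/7200 = 38982*(1/21363) + 7403/7200 = 12994/7121 + 7403/7200 = 146273563/51271200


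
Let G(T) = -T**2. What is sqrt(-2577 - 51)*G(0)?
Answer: 0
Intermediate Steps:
sqrt(-2577 - 51)*G(0) = sqrt(-2577 - 51)*(-1*0**2) = sqrt(-2628)*(-1*0) = (6*I*sqrt(73))*0 = 0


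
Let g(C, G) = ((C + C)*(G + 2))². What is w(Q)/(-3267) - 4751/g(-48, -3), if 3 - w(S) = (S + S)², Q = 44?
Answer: 6202171/3345408 ≈ 1.8539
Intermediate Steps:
w(S) = 3 - 4*S² (w(S) = 3 - (S + S)² = 3 - (2*S)² = 3 - 4*S²)
g(C, G) = 4*C²*(2 + G)² (g(C, G) = ((2*C)*(2 + G))² = (2*C*(2 + G))² = 4*C²*(2 + G)²)
w(Q)/(-3267) - 4751/g(-48, -3) = (3 - 4*44²)/(-3267) - 4751*1/(9216*(2 - 3)²) = (3 - 4*1936)*(-1/3267) - 4751/(4*2304*(-1)²) = (3 - 7744)*(-1/3267) - 4751/(4*2304*1) = -7741*(-1/3267) - 4751/9216 = 7741/3267 - 4751*1/9216 = 7741/3267 - 4751/9216 = 6202171/3345408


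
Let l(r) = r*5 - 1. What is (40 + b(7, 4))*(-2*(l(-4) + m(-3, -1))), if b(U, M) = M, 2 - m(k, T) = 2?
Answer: 1848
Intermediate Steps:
l(r) = -1 + 5*r (l(r) = 5*r - 1 = -1 + 5*r)
m(k, T) = 0 (m(k, T) = 2 - 1*2 = 2 - 2 = 0)
(40 + b(7, 4))*(-2*(l(-4) + m(-3, -1))) = (40 + 4)*(-2*((-1 + 5*(-4)) + 0)) = 44*(-2*((-1 - 20) + 0)) = 44*(-2*(-21 + 0)) = 44*(-2*(-21)) = 44*42 = 1848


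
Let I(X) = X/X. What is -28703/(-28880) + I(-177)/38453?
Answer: 1103745339/1110522640 ≈ 0.99390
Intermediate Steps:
I(X) = 1
-28703/(-28880) + I(-177)/38453 = -28703/(-28880) + 1/38453 = -28703*(-1/28880) + 1*(1/38453) = 28703/28880 + 1/38453 = 1103745339/1110522640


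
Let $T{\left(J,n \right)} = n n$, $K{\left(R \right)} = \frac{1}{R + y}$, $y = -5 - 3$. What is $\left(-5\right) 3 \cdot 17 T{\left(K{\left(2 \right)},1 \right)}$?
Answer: $-255$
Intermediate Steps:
$y = -8$
$K{\left(R \right)} = \frac{1}{-8 + R}$ ($K{\left(R \right)} = \frac{1}{R - 8} = \frac{1}{-8 + R}$)
$T{\left(J,n \right)} = n^{2}$
$\left(-5\right) 3 \cdot 17 T{\left(K{\left(2 \right)},1 \right)} = \left(-5\right) 3 \cdot 17 \cdot 1^{2} = \left(-15\right) 17 \cdot 1 = \left(-255\right) 1 = -255$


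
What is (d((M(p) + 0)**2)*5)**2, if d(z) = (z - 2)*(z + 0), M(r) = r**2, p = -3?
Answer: 1023680025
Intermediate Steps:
d(z) = z*(-2 + z) (d(z) = (-2 + z)*z = z*(-2 + z))
(d((M(p) + 0)**2)*5)**2 = ((((-3)**2 + 0)**2*(-2 + ((-3)**2 + 0)**2))*5)**2 = (((9 + 0)**2*(-2 + (9 + 0)**2))*5)**2 = ((9**2*(-2 + 9**2))*5)**2 = ((81*(-2 + 81))*5)**2 = ((81*79)*5)**2 = (6399*5)**2 = 31995**2 = 1023680025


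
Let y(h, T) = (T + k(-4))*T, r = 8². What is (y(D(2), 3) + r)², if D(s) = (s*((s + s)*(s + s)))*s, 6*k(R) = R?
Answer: 5041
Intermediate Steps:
k(R) = R/6
r = 64
D(s) = 4*s⁴ (D(s) = (s*((2*s)*(2*s)))*s = (s*(4*s²))*s = (4*s³)*s = 4*s⁴)
y(h, T) = T*(-⅔ + T) (y(h, T) = (T + (⅙)*(-4))*T = (T - ⅔)*T = (-⅔ + T)*T = T*(-⅔ + T))
(y(D(2), 3) + r)² = ((⅓)*3*(-2 + 3*3) + 64)² = ((⅓)*3*(-2 + 9) + 64)² = ((⅓)*3*7 + 64)² = (7 + 64)² = 71² = 5041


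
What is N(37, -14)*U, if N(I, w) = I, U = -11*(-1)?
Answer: 407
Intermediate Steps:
U = 11
N(37, -14)*U = 37*11 = 407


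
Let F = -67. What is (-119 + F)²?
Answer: 34596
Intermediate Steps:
(-119 + F)² = (-119 - 67)² = (-186)² = 34596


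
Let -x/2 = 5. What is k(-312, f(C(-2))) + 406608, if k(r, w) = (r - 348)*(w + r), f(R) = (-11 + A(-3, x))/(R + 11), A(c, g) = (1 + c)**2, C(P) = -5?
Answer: 613298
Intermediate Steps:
x = -10 (x = -2*5 = -10)
f(R) = -7/(11 + R) (f(R) = (-11 + (1 - 3)**2)/(R + 11) = (-11 + (-2)**2)/(11 + R) = (-11 + 4)/(11 + R) = -7/(11 + R))
k(r, w) = (-348 + r)*(r + w)
k(-312, f(C(-2))) + 406608 = ((-312)**2 - 348*(-312) - (-2436)/(11 - 5) - (-2184)/(11 - 5)) + 406608 = (97344 + 108576 - (-2436)/6 - (-2184)/6) + 406608 = (97344 + 108576 - 348*(-7/6) - 312*(-7/6)) + 406608 = (97344 + 108576 + 406 + 364) + 406608 = 206690 + 406608 = 613298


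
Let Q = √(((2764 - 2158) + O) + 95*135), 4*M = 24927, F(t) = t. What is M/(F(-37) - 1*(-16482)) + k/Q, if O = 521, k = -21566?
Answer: 24927/65780 - 10783*√218/872 ≈ -182.20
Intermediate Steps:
M = 24927/4 (M = (¼)*24927 = 24927/4 ≈ 6231.8)
Q = 8*√218 (Q = √(((2764 - 2158) + 521) + 95*135) = √((606 + 521) + 12825) = √(1127 + 12825) = √13952 = 8*√218 ≈ 118.12)
M/(F(-37) - 1*(-16482)) + k/Q = 24927/(4*(-37 - 1*(-16482))) - 21566*√218/1744 = 24927/(4*(-37 + 16482)) - 10783*√218/872 = (24927/4)/16445 - 10783*√218/872 = (24927/4)*(1/16445) - 10783*√218/872 = 24927/65780 - 10783*√218/872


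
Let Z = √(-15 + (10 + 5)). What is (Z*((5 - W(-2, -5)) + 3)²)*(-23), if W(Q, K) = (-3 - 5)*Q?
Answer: 0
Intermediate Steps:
Z = 0 (Z = √(-15 + 15) = √0 = 0)
W(Q, K) = -8*Q
(Z*((5 - W(-2, -5)) + 3)²)*(-23) = (0*((5 - (-8)*(-2)) + 3)²)*(-23) = (0*((5 - 1*16) + 3)²)*(-23) = (0*((5 - 16) + 3)²)*(-23) = (0*(-11 + 3)²)*(-23) = (0*(-8)²)*(-23) = (0*64)*(-23) = 0*(-23) = 0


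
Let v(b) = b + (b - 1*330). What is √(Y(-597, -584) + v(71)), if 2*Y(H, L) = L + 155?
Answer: I*√1610/2 ≈ 20.062*I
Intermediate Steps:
Y(H, L) = 155/2 + L/2 (Y(H, L) = (L + 155)/2 = (155 + L)/2 = 155/2 + L/2)
v(b) = -330 + 2*b (v(b) = b + (b - 330) = b + (-330 + b) = -330 + 2*b)
√(Y(-597, -584) + v(71)) = √((155/2 + (½)*(-584)) + (-330 + 2*71)) = √((155/2 - 292) + (-330 + 142)) = √(-429/2 - 188) = √(-805/2) = I*√1610/2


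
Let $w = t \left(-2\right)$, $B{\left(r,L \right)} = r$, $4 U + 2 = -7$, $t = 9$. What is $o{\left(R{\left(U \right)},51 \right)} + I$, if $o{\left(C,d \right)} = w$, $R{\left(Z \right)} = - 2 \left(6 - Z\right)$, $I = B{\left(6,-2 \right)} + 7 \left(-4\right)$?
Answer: $-40$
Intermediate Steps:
$U = - \frac{9}{4}$ ($U = - \frac{1}{2} + \frac{1}{4} \left(-7\right) = - \frac{1}{2} - \frac{7}{4} = - \frac{9}{4} \approx -2.25$)
$w = -18$ ($w = 9 \left(-2\right) = -18$)
$I = -22$ ($I = 6 + 7 \left(-4\right) = 6 - 28 = -22$)
$R{\left(Z \right)} = -12 + 2 Z$
$o{\left(C,d \right)} = -18$
$o{\left(R{\left(U \right)},51 \right)} + I = -18 - 22 = -40$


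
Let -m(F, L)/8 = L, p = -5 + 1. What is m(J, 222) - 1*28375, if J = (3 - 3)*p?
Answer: -30151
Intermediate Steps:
p = -4
J = 0 (J = (3 - 3)*(-4) = 0*(-4) = 0)
m(F, L) = -8*L
m(J, 222) - 1*28375 = -8*222 - 1*28375 = -1776 - 28375 = -30151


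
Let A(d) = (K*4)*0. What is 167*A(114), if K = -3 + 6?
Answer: 0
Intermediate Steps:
K = 3
A(d) = 0 (A(d) = (3*4)*0 = 12*0 = 0)
167*A(114) = 167*0 = 0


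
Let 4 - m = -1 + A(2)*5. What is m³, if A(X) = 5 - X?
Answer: -1000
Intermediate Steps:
m = -10 (m = 4 - (-1 + (5 - 1*2)*5) = 4 - (-1 + (5 - 2)*5) = 4 - (-1 + 3*5) = 4 - (-1 + 15) = 4 - 1*14 = 4 - 14 = -10)
m³ = (-10)³ = -1000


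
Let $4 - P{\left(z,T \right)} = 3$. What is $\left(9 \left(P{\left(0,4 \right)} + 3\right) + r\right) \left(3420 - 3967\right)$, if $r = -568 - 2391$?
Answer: $1598881$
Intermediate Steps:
$P{\left(z,T \right)} = 1$ ($P{\left(z,T \right)} = 4 - 3 = 1$)
$r = -2959$ ($r = -568 - 2391 = -2959$)
$\left(9 \left(P{\left(0,4 \right)} + 3\right) + r\right) \left(3420 - 3967\right) = \left(9 \left(1 + 3\right) - 2959\right) \left(3420 - 3967\right) = \left(9 \cdot 4 - 2959\right) \left(-547\right) = \left(36 - 2959\right) \left(-547\right) = \left(-2923\right) \left(-547\right) = 1598881$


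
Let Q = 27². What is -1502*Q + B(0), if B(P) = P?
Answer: -1094958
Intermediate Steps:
Q = 729
-1502*Q + B(0) = -1502*729 + 0 = -1094958 + 0 = -1094958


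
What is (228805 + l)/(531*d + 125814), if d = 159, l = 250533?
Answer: 479338/210243 ≈ 2.2799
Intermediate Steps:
(228805 + l)/(531*d + 125814) = (228805 + 250533)/(531*159 + 125814) = 479338/(84429 + 125814) = 479338/210243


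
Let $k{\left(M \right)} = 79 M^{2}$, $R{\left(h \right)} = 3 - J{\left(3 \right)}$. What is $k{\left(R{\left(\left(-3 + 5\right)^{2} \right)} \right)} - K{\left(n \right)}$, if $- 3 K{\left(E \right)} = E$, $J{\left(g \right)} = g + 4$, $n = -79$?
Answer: $\frac{3713}{3} \approx 1237.7$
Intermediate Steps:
$J{\left(g \right)} = 4 + g$
$K{\left(E \right)} = - \frac{E}{3}$
$R{\left(h \right)} = -4$ ($R{\left(h \right)} = 3 - \left(4 + 3\right) = 3 - 7 = -4$)
$k{\left(R{\left(\left(-3 + 5\right)^{2} \right)} \right)} - K{\left(n \right)} = 79 \left(-4\right)^{2} - \left(- \frac{1}{3}\right) \left(-79\right) = 79 \cdot 16 - \frac{79}{3} = 1264 - \frac{79}{3} = \frac{3713}{3}$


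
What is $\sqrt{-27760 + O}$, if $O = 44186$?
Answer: $\sqrt{16426} \approx 128.16$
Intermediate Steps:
$\sqrt{-27760 + O} = \sqrt{-27760 + 44186} = \sqrt{16426}$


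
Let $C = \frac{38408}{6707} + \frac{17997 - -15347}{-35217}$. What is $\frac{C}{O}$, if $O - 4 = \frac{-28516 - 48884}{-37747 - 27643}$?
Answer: $\frac{70984386623}{76983167331} \approx 0.92208$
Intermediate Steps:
$C = \frac{1128976328}{236200419}$ ($C = 38408 \cdot \frac{1}{6707} + \left(17997 + 15347\right) \left(- \frac{1}{35217}\right) = \frac{38408}{6707} + 33344 \left(- \frac{1}{35217}\right) = \frac{38408}{6707} - \frac{33344}{35217} = \frac{1128976328}{236200419} \approx 4.7797$)
$O = \frac{33896}{6539}$ ($O = 4 + \frac{-28516 - 48884}{-37747 - 27643} = 4 - \frac{77400}{-65390} = 4 - - \frac{7740}{6539} = 4 + \frac{7740}{6539} = \frac{33896}{6539} \approx 5.1837$)
$\frac{C}{O} = \frac{1128976328}{236200419 \cdot \frac{33896}{6539}} = \frac{1128976328}{236200419} \cdot \frac{6539}{33896} = \frac{70984386623}{76983167331}$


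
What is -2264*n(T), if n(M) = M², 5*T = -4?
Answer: -36224/25 ≈ -1449.0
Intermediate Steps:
T = -⅘ (T = (⅕)*(-4) = -⅘ ≈ -0.80000)
-2264*n(T) = -2264*(-⅘)² = -2264*16/25 = -36224/25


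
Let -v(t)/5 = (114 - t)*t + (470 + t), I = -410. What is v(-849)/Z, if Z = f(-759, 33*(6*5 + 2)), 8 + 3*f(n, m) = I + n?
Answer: -12269490/1177 ≈ -10424.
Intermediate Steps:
f(n, m) = -418/3 + n/3 (f(n, m) = -8/3 + (-410 + n)/3 = -8/3 + (-410/3 + n/3) = -418/3 + n/3)
v(t) = -2350 - 5*t - 5*t*(114 - t) (v(t) = -5*((114 - t)*t + (470 + t)) = -5*(t*(114 - t) + (470 + t)) = -5*(470 + t + t*(114 - t)) = -2350 - 5*t - 5*t*(114 - t))
Z = -1177/3 (Z = -418/3 + (⅓)*(-759) = -418/3 - 253 = -1177/3 ≈ -392.33)
v(-849)/Z = (-2350 - 575*(-849) + 5*(-849)²)/(-1177/3) = (-2350 + 488175 + 5*720801)*(-3/1177) = (-2350 + 488175 + 3604005)*(-3/1177) = 4089830*(-3/1177) = -12269490/1177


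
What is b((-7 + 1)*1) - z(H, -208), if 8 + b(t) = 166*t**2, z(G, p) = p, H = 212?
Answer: 6176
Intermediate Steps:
b(t) = -8 + 166*t**2
b((-7 + 1)*1) - z(H, -208) = (-8 + 166*((-7 + 1)*1)**2) - 1*(-208) = (-8 + 166*(-6*1)**2) + 208 = (-8 + 166*(-6)**2) + 208 = (-8 + 166*36) + 208 = (-8 + 5976) + 208 = 5968 + 208 = 6176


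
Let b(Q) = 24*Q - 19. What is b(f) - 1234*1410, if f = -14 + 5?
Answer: -1740175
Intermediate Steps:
f = -9
b(Q) = -19 + 24*Q
b(f) - 1234*1410 = (-19 + 24*(-9)) - 1234*1410 = (-19 - 216) - 1739940 = -235 - 1739940 = -1740175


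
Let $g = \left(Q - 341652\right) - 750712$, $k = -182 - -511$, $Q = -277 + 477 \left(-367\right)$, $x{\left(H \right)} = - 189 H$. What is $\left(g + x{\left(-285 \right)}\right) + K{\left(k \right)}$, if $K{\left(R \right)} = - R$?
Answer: $-1214164$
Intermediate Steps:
$Q = -175336$ ($Q = -277 - 175059 = -175336$)
$k = 329$ ($k = -182 + 511 = 329$)
$g = -1267700$ ($g = \left(-175336 - 341652\right) - 750712 = -516988 - 750712 = -1267700$)
$\left(g + x{\left(-285 \right)}\right) + K{\left(k \right)} = \left(-1267700 - -53865\right) - 329 = \left(-1267700 + 53865\right) - 329 = -1213835 - 329 = -1214164$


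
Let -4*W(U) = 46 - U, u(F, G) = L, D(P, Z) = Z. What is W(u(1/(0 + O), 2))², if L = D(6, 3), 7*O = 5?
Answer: 1849/16 ≈ 115.56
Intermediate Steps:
O = 5/7 (O = (⅐)*5 = 5/7 ≈ 0.71429)
L = 3
u(F, G) = 3
W(U) = -23/2 + U/4 (W(U) = -(46 - U)/4 = -23/2 + U/4)
W(u(1/(0 + O), 2))² = (-23/2 + (¼)*3)² = (-23/2 + ¾)² = (-43/4)² = 1849/16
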